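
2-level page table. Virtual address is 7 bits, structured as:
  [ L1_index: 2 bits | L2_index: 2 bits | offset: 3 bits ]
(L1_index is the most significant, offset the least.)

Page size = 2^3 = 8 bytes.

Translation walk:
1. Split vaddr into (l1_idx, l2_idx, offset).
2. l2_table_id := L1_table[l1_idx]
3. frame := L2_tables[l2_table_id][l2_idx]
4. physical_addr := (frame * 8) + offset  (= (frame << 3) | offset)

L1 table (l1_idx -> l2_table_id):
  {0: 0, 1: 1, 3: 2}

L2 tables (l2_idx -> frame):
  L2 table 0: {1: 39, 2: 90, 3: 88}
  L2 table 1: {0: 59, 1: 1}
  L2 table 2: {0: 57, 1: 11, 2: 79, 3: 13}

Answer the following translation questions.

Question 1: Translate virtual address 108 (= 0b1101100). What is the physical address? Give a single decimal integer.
Answer: 92

Derivation:
vaddr = 108 = 0b1101100
Split: l1_idx=3, l2_idx=1, offset=4
L1[3] = 2
L2[2][1] = 11
paddr = 11 * 8 + 4 = 92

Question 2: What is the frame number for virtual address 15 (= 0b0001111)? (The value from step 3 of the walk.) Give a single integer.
vaddr = 15: l1_idx=0, l2_idx=1
L1[0] = 0; L2[0][1] = 39

Answer: 39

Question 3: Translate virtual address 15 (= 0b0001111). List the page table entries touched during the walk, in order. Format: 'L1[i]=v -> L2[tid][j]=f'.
vaddr = 15 = 0b0001111
Split: l1_idx=0, l2_idx=1, offset=7

Answer: L1[0]=0 -> L2[0][1]=39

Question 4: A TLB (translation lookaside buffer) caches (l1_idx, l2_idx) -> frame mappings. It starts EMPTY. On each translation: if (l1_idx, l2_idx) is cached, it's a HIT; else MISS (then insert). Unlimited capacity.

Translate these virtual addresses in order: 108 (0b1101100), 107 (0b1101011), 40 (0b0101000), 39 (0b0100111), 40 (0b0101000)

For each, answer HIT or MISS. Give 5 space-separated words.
vaddr=108: (3,1) not in TLB -> MISS, insert
vaddr=107: (3,1) in TLB -> HIT
vaddr=40: (1,1) not in TLB -> MISS, insert
vaddr=39: (1,0) not in TLB -> MISS, insert
vaddr=40: (1,1) in TLB -> HIT

Answer: MISS HIT MISS MISS HIT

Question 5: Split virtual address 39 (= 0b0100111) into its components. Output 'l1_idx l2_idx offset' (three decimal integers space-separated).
vaddr = 39 = 0b0100111
  top 2 bits -> l1_idx = 1
  next 2 bits -> l2_idx = 0
  bottom 3 bits -> offset = 7

Answer: 1 0 7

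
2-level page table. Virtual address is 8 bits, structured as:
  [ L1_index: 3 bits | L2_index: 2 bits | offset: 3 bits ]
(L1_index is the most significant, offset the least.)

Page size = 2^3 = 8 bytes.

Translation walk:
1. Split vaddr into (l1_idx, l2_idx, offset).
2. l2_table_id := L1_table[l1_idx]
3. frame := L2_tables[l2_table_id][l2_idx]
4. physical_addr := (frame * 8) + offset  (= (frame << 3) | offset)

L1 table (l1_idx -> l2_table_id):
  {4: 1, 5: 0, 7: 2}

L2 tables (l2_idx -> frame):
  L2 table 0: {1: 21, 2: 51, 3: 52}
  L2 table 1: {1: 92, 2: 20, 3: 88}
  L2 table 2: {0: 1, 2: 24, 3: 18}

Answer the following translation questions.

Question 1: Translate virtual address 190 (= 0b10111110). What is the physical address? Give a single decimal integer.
Answer: 422

Derivation:
vaddr = 190 = 0b10111110
Split: l1_idx=5, l2_idx=3, offset=6
L1[5] = 0
L2[0][3] = 52
paddr = 52 * 8 + 6 = 422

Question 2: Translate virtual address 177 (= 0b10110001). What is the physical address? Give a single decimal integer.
Answer: 409

Derivation:
vaddr = 177 = 0b10110001
Split: l1_idx=5, l2_idx=2, offset=1
L1[5] = 0
L2[0][2] = 51
paddr = 51 * 8 + 1 = 409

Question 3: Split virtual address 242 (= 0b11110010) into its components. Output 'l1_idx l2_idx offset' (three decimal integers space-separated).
vaddr = 242 = 0b11110010
  top 3 bits -> l1_idx = 7
  next 2 bits -> l2_idx = 2
  bottom 3 bits -> offset = 2

Answer: 7 2 2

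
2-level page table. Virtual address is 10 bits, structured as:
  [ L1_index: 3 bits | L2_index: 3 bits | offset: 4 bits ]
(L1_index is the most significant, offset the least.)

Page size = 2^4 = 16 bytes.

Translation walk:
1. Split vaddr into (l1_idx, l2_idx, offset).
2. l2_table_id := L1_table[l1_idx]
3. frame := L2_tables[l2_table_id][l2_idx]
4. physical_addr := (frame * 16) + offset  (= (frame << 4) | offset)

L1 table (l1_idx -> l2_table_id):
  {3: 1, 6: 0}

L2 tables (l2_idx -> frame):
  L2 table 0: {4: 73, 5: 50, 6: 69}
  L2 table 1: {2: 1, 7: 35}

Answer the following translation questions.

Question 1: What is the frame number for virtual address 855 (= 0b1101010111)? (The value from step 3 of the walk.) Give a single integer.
Answer: 50

Derivation:
vaddr = 855: l1_idx=6, l2_idx=5
L1[6] = 0; L2[0][5] = 50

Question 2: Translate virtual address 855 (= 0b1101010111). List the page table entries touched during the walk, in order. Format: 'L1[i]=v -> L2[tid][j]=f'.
vaddr = 855 = 0b1101010111
Split: l1_idx=6, l2_idx=5, offset=7

Answer: L1[6]=0 -> L2[0][5]=50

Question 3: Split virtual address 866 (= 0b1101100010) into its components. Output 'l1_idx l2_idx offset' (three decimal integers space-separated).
Answer: 6 6 2

Derivation:
vaddr = 866 = 0b1101100010
  top 3 bits -> l1_idx = 6
  next 3 bits -> l2_idx = 6
  bottom 4 bits -> offset = 2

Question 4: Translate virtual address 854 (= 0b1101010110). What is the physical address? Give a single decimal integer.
vaddr = 854 = 0b1101010110
Split: l1_idx=6, l2_idx=5, offset=6
L1[6] = 0
L2[0][5] = 50
paddr = 50 * 16 + 6 = 806

Answer: 806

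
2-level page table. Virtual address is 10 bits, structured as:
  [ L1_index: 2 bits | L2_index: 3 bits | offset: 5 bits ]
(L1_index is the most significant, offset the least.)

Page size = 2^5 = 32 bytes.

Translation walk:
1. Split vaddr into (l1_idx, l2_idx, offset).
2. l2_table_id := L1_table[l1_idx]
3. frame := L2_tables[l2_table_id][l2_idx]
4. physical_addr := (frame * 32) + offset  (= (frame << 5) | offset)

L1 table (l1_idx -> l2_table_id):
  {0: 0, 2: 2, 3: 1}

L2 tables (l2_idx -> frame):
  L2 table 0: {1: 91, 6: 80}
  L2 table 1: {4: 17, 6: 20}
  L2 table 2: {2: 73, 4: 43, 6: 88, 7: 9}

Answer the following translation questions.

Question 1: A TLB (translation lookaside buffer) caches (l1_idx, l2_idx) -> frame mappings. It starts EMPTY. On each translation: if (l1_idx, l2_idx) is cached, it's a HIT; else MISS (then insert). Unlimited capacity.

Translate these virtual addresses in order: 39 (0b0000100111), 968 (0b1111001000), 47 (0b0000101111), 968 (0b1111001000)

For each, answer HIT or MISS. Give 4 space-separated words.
vaddr=39: (0,1) not in TLB -> MISS, insert
vaddr=968: (3,6) not in TLB -> MISS, insert
vaddr=47: (0,1) in TLB -> HIT
vaddr=968: (3,6) in TLB -> HIT

Answer: MISS MISS HIT HIT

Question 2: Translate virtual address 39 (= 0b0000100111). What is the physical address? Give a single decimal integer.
vaddr = 39 = 0b0000100111
Split: l1_idx=0, l2_idx=1, offset=7
L1[0] = 0
L2[0][1] = 91
paddr = 91 * 32 + 7 = 2919

Answer: 2919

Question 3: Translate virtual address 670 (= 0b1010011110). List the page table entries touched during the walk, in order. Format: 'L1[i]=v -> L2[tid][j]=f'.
vaddr = 670 = 0b1010011110
Split: l1_idx=2, l2_idx=4, offset=30

Answer: L1[2]=2 -> L2[2][4]=43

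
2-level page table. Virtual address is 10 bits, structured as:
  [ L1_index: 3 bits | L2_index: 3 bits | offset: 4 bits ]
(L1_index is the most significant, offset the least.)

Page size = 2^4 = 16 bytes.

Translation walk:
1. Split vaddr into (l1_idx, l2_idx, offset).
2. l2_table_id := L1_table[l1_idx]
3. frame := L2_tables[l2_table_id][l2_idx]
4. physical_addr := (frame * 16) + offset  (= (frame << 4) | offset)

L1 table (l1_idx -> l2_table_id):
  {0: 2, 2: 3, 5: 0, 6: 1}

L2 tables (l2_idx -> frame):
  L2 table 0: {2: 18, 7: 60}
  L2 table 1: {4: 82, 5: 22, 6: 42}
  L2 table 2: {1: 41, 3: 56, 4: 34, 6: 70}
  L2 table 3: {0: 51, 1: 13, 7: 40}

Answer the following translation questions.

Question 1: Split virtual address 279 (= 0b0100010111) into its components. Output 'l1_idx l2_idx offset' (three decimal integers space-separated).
Answer: 2 1 7

Derivation:
vaddr = 279 = 0b0100010111
  top 3 bits -> l1_idx = 2
  next 3 bits -> l2_idx = 1
  bottom 4 bits -> offset = 7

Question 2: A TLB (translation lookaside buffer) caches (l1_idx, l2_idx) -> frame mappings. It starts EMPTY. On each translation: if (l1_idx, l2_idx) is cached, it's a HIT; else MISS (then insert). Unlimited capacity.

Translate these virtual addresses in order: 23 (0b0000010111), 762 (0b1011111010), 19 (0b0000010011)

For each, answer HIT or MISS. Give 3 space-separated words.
Answer: MISS MISS HIT

Derivation:
vaddr=23: (0,1) not in TLB -> MISS, insert
vaddr=762: (5,7) not in TLB -> MISS, insert
vaddr=19: (0,1) in TLB -> HIT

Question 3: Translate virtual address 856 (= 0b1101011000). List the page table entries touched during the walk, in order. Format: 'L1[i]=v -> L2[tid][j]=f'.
vaddr = 856 = 0b1101011000
Split: l1_idx=6, l2_idx=5, offset=8

Answer: L1[6]=1 -> L2[1][5]=22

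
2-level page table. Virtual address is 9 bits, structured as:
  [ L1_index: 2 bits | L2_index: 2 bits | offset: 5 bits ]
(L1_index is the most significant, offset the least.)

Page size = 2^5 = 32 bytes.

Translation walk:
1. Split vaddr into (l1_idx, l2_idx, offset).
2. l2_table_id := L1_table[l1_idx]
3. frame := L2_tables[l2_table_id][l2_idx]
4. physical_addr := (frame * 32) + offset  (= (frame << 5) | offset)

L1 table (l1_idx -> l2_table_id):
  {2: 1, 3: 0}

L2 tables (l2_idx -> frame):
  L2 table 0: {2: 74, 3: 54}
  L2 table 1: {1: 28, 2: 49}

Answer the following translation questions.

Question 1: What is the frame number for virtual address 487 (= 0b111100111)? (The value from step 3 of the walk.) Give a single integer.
vaddr = 487: l1_idx=3, l2_idx=3
L1[3] = 0; L2[0][3] = 54

Answer: 54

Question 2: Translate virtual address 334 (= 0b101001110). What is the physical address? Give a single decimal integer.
vaddr = 334 = 0b101001110
Split: l1_idx=2, l2_idx=2, offset=14
L1[2] = 1
L2[1][2] = 49
paddr = 49 * 32 + 14 = 1582

Answer: 1582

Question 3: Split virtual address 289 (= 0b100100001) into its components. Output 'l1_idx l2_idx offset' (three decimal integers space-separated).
vaddr = 289 = 0b100100001
  top 2 bits -> l1_idx = 2
  next 2 bits -> l2_idx = 1
  bottom 5 bits -> offset = 1

Answer: 2 1 1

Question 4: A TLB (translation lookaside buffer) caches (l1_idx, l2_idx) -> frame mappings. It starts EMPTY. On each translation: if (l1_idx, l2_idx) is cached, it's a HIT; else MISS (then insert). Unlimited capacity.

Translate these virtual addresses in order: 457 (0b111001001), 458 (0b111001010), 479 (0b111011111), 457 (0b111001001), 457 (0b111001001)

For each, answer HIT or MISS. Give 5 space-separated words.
Answer: MISS HIT HIT HIT HIT

Derivation:
vaddr=457: (3,2) not in TLB -> MISS, insert
vaddr=458: (3,2) in TLB -> HIT
vaddr=479: (3,2) in TLB -> HIT
vaddr=457: (3,2) in TLB -> HIT
vaddr=457: (3,2) in TLB -> HIT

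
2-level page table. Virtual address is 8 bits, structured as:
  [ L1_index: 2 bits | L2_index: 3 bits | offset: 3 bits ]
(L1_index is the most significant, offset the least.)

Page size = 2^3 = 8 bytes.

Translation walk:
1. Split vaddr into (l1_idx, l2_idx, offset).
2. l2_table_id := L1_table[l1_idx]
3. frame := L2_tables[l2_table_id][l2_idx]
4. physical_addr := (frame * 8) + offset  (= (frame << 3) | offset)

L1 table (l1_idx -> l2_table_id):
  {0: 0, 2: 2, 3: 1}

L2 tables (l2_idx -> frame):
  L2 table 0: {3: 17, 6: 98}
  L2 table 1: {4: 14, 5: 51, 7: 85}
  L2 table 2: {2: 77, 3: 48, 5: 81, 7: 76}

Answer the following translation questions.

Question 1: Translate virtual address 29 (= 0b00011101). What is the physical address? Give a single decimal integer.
vaddr = 29 = 0b00011101
Split: l1_idx=0, l2_idx=3, offset=5
L1[0] = 0
L2[0][3] = 17
paddr = 17 * 8 + 5 = 141

Answer: 141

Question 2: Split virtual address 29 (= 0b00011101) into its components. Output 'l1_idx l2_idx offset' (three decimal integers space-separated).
vaddr = 29 = 0b00011101
  top 2 bits -> l1_idx = 0
  next 3 bits -> l2_idx = 3
  bottom 3 bits -> offset = 5

Answer: 0 3 5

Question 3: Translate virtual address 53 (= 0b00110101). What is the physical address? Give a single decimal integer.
vaddr = 53 = 0b00110101
Split: l1_idx=0, l2_idx=6, offset=5
L1[0] = 0
L2[0][6] = 98
paddr = 98 * 8 + 5 = 789

Answer: 789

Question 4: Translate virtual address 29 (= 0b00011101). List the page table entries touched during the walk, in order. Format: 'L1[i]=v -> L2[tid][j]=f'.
vaddr = 29 = 0b00011101
Split: l1_idx=0, l2_idx=3, offset=5

Answer: L1[0]=0 -> L2[0][3]=17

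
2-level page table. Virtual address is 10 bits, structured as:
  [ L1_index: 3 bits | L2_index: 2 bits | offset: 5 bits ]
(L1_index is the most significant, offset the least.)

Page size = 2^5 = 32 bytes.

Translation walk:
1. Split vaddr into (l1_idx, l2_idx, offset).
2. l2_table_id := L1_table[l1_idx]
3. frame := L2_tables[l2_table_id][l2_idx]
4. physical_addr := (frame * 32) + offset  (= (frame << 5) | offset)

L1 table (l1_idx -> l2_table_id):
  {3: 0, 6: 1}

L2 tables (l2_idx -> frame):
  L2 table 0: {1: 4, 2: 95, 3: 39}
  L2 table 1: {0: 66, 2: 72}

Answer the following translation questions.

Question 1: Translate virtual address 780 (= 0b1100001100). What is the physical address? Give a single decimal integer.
vaddr = 780 = 0b1100001100
Split: l1_idx=6, l2_idx=0, offset=12
L1[6] = 1
L2[1][0] = 66
paddr = 66 * 32 + 12 = 2124

Answer: 2124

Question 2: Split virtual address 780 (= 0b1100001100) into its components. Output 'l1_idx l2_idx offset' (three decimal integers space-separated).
Answer: 6 0 12

Derivation:
vaddr = 780 = 0b1100001100
  top 3 bits -> l1_idx = 6
  next 2 bits -> l2_idx = 0
  bottom 5 bits -> offset = 12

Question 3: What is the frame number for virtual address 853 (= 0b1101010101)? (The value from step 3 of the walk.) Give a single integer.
vaddr = 853: l1_idx=6, l2_idx=2
L1[6] = 1; L2[1][2] = 72

Answer: 72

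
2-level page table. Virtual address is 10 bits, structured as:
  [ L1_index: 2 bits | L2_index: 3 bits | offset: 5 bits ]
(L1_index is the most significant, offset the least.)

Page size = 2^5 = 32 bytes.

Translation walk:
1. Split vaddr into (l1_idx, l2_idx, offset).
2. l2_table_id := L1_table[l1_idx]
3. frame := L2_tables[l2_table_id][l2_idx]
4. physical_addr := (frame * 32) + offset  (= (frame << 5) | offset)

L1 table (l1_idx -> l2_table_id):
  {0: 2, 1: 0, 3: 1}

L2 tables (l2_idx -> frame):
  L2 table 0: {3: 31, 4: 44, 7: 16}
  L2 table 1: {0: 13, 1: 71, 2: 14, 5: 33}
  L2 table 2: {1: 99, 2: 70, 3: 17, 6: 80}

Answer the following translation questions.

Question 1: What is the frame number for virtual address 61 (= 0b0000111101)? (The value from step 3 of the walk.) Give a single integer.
Answer: 99

Derivation:
vaddr = 61: l1_idx=0, l2_idx=1
L1[0] = 2; L2[2][1] = 99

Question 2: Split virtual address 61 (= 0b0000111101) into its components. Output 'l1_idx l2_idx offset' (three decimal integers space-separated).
Answer: 0 1 29

Derivation:
vaddr = 61 = 0b0000111101
  top 2 bits -> l1_idx = 0
  next 3 bits -> l2_idx = 1
  bottom 5 bits -> offset = 29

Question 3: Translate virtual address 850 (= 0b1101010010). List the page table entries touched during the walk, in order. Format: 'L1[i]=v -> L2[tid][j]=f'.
vaddr = 850 = 0b1101010010
Split: l1_idx=3, l2_idx=2, offset=18

Answer: L1[3]=1 -> L2[1][2]=14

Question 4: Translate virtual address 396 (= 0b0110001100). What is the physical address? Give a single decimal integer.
vaddr = 396 = 0b0110001100
Split: l1_idx=1, l2_idx=4, offset=12
L1[1] = 0
L2[0][4] = 44
paddr = 44 * 32 + 12 = 1420

Answer: 1420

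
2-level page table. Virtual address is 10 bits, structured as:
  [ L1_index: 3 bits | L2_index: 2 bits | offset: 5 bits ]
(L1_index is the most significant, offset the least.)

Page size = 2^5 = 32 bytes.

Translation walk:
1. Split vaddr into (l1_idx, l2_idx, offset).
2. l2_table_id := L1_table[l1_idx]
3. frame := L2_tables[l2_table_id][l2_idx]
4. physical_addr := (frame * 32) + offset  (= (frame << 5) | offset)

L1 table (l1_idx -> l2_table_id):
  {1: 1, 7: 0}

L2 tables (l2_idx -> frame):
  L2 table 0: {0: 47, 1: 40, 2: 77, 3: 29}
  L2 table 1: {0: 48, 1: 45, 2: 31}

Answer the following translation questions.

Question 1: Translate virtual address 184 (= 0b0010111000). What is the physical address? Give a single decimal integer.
vaddr = 184 = 0b0010111000
Split: l1_idx=1, l2_idx=1, offset=24
L1[1] = 1
L2[1][1] = 45
paddr = 45 * 32 + 24 = 1464

Answer: 1464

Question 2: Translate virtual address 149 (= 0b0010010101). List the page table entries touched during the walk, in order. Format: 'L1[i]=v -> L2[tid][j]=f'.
Answer: L1[1]=1 -> L2[1][0]=48

Derivation:
vaddr = 149 = 0b0010010101
Split: l1_idx=1, l2_idx=0, offset=21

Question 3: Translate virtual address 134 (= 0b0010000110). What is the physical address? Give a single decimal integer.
vaddr = 134 = 0b0010000110
Split: l1_idx=1, l2_idx=0, offset=6
L1[1] = 1
L2[1][0] = 48
paddr = 48 * 32 + 6 = 1542

Answer: 1542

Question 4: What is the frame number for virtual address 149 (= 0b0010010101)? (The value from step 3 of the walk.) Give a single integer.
vaddr = 149: l1_idx=1, l2_idx=0
L1[1] = 1; L2[1][0] = 48

Answer: 48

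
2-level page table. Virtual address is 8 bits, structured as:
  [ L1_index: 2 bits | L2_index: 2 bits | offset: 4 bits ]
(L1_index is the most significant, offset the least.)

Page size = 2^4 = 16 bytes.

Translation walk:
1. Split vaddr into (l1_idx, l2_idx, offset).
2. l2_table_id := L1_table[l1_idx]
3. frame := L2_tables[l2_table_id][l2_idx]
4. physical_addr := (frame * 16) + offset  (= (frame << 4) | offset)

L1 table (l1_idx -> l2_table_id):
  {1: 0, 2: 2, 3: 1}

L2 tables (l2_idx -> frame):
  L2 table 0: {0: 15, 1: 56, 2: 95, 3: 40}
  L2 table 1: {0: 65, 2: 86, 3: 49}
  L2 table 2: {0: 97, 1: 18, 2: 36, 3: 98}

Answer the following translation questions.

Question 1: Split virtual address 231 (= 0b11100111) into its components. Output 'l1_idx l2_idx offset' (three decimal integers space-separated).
Answer: 3 2 7

Derivation:
vaddr = 231 = 0b11100111
  top 2 bits -> l1_idx = 3
  next 2 bits -> l2_idx = 2
  bottom 4 bits -> offset = 7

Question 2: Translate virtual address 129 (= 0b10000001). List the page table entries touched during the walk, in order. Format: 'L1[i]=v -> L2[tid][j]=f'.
vaddr = 129 = 0b10000001
Split: l1_idx=2, l2_idx=0, offset=1

Answer: L1[2]=2 -> L2[2][0]=97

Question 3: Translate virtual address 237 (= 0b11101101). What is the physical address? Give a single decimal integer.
vaddr = 237 = 0b11101101
Split: l1_idx=3, l2_idx=2, offset=13
L1[3] = 1
L2[1][2] = 86
paddr = 86 * 16 + 13 = 1389

Answer: 1389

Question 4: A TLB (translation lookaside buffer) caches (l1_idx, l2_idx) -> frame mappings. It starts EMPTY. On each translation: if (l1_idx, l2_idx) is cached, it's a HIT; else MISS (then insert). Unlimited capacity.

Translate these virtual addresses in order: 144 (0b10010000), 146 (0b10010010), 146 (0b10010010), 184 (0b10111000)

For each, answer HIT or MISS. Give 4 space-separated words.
vaddr=144: (2,1) not in TLB -> MISS, insert
vaddr=146: (2,1) in TLB -> HIT
vaddr=146: (2,1) in TLB -> HIT
vaddr=184: (2,3) not in TLB -> MISS, insert

Answer: MISS HIT HIT MISS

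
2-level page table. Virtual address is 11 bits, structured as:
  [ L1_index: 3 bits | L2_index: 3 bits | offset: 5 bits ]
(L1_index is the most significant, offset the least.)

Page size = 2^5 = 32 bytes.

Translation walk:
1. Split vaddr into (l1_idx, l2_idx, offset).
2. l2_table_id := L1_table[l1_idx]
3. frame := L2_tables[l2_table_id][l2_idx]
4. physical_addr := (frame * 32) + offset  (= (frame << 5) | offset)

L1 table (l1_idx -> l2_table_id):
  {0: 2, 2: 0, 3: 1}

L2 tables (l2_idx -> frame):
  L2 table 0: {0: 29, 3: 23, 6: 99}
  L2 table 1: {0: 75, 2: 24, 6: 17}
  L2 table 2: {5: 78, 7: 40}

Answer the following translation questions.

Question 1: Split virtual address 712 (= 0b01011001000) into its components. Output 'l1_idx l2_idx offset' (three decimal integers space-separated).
vaddr = 712 = 0b01011001000
  top 3 bits -> l1_idx = 2
  next 3 bits -> l2_idx = 6
  bottom 5 bits -> offset = 8

Answer: 2 6 8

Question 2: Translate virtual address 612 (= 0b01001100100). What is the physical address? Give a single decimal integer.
vaddr = 612 = 0b01001100100
Split: l1_idx=2, l2_idx=3, offset=4
L1[2] = 0
L2[0][3] = 23
paddr = 23 * 32 + 4 = 740

Answer: 740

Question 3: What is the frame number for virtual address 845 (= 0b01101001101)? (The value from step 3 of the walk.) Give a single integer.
Answer: 24

Derivation:
vaddr = 845: l1_idx=3, l2_idx=2
L1[3] = 1; L2[1][2] = 24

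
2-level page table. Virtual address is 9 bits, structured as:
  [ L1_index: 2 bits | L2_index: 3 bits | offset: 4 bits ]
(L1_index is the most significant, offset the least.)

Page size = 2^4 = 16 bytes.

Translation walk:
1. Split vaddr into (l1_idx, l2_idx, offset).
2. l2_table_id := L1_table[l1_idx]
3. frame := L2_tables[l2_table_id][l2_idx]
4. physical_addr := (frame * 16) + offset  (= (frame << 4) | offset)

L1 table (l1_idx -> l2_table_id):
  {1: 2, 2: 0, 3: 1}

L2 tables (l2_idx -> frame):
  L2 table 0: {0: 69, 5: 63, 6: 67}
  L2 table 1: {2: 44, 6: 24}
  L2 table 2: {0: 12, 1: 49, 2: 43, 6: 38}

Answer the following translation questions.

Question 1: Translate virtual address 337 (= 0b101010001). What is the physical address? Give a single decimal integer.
vaddr = 337 = 0b101010001
Split: l1_idx=2, l2_idx=5, offset=1
L1[2] = 0
L2[0][5] = 63
paddr = 63 * 16 + 1 = 1009

Answer: 1009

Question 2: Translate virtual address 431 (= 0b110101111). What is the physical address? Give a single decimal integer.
vaddr = 431 = 0b110101111
Split: l1_idx=3, l2_idx=2, offset=15
L1[3] = 1
L2[1][2] = 44
paddr = 44 * 16 + 15 = 719

Answer: 719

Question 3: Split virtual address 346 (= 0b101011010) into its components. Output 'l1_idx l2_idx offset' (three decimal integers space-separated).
Answer: 2 5 10

Derivation:
vaddr = 346 = 0b101011010
  top 2 bits -> l1_idx = 2
  next 3 bits -> l2_idx = 5
  bottom 4 bits -> offset = 10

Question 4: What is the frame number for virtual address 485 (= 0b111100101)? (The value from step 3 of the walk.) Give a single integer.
Answer: 24

Derivation:
vaddr = 485: l1_idx=3, l2_idx=6
L1[3] = 1; L2[1][6] = 24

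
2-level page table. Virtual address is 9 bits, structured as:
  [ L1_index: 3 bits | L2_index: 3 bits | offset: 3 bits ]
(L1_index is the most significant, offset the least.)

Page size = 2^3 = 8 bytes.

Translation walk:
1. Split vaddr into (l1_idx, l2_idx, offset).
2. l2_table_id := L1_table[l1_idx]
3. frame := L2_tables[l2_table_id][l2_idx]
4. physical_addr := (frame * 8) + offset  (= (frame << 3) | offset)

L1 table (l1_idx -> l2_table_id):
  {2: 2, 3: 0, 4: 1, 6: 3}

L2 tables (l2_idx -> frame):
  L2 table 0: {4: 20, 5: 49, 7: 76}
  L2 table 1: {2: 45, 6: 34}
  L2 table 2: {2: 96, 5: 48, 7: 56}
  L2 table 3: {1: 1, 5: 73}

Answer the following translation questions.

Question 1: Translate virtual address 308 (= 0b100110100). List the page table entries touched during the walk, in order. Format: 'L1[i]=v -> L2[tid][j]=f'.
vaddr = 308 = 0b100110100
Split: l1_idx=4, l2_idx=6, offset=4

Answer: L1[4]=1 -> L2[1][6]=34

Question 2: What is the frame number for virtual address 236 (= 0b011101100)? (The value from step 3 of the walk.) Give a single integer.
Answer: 49

Derivation:
vaddr = 236: l1_idx=3, l2_idx=5
L1[3] = 0; L2[0][5] = 49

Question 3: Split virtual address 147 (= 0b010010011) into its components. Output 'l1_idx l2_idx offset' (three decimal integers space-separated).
Answer: 2 2 3

Derivation:
vaddr = 147 = 0b010010011
  top 3 bits -> l1_idx = 2
  next 3 bits -> l2_idx = 2
  bottom 3 bits -> offset = 3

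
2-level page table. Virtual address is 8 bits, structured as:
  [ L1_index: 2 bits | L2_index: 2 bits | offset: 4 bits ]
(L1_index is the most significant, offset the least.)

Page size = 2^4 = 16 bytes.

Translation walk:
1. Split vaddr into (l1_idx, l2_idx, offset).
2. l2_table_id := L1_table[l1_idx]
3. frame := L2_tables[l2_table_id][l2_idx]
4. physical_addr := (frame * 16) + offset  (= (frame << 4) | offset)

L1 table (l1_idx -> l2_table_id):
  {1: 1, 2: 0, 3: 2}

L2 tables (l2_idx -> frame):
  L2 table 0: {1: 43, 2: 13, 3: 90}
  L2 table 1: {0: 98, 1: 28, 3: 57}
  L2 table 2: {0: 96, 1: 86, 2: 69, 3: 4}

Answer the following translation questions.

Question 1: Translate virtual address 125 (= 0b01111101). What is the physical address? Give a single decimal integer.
vaddr = 125 = 0b01111101
Split: l1_idx=1, l2_idx=3, offset=13
L1[1] = 1
L2[1][3] = 57
paddr = 57 * 16 + 13 = 925

Answer: 925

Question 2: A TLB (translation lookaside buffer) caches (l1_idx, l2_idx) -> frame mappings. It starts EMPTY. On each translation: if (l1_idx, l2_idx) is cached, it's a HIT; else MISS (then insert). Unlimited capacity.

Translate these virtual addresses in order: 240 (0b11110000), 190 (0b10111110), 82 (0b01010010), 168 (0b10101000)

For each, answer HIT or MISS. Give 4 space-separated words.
Answer: MISS MISS MISS MISS

Derivation:
vaddr=240: (3,3) not in TLB -> MISS, insert
vaddr=190: (2,3) not in TLB -> MISS, insert
vaddr=82: (1,1) not in TLB -> MISS, insert
vaddr=168: (2,2) not in TLB -> MISS, insert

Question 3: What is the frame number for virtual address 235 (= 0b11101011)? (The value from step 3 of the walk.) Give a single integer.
vaddr = 235: l1_idx=3, l2_idx=2
L1[3] = 2; L2[2][2] = 69

Answer: 69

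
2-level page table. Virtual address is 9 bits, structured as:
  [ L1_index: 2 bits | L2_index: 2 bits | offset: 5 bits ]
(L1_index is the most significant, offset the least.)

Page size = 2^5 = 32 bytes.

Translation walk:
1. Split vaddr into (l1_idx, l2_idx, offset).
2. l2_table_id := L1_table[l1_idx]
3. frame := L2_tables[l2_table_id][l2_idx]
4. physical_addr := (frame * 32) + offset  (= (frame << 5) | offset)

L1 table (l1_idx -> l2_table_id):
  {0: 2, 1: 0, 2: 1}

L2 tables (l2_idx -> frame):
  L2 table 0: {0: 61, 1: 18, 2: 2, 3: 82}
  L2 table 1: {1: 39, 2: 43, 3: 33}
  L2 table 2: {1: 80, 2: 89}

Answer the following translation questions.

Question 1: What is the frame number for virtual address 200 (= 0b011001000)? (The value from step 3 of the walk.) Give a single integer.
vaddr = 200: l1_idx=1, l2_idx=2
L1[1] = 0; L2[0][2] = 2

Answer: 2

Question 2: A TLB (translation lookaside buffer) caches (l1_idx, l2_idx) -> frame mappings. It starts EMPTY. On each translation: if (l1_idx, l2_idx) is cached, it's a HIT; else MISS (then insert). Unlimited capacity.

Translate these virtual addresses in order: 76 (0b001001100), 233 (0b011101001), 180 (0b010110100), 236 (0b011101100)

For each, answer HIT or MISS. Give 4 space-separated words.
vaddr=76: (0,2) not in TLB -> MISS, insert
vaddr=233: (1,3) not in TLB -> MISS, insert
vaddr=180: (1,1) not in TLB -> MISS, insert
vaddr=236: (1,3) in TLB -> HIT

Answer: MISS MISS MISS HIT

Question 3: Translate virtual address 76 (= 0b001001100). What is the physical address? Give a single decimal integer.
Answer: 2860

Derivation:
vaddr = 76 = 0b001001100
Split: l1_idx=0, l2_idx=2, offset=12
L1[0] = 2
L2[2][2] = 89
paddr = 89 * 32 + 12 = 2860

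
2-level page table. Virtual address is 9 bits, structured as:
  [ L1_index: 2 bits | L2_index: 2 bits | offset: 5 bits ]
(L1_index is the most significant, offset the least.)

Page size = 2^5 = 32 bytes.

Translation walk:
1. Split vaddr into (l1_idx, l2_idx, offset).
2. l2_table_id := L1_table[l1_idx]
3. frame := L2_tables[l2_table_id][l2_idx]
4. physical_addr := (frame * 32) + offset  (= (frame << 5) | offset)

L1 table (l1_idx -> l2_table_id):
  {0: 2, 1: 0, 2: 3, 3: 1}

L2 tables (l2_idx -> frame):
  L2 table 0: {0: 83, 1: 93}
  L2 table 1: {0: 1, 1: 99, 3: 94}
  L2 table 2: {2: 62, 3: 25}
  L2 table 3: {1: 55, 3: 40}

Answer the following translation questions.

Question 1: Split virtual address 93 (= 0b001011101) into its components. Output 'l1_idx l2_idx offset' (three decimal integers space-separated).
vaddr = 93 = 0b001011101
  top 2 bits -> l1_idx = 0
  next 2 bits -> l2_idx = 2
  bottom 5 bits -> offset = 29

Answer: 0 2 29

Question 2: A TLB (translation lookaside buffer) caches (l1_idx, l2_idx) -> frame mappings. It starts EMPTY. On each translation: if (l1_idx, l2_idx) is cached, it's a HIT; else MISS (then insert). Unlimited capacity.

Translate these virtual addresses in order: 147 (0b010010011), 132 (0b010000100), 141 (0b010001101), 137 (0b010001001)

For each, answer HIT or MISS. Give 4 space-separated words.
vaddr=147: (1,0) not in TLB -> MISS, insert
vaddr=132: (1,0) in TLB -> HIT
vaddr=141: (1,0) in TLB -> HIT
vaddr=137: (1,0) in TLB -> HIT

Answer: MISS HIT HIT HIT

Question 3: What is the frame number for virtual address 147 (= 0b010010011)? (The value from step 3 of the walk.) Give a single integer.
vaddr = 147: l1_idx=1, l2_idx=0
L1[1] = 0; L2[0][0] = 83

Answer: 83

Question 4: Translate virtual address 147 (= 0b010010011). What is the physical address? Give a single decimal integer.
vaddr = 147 = 0b010010011
Split: l1_idx=1, l2_idx=0, offset=19
L1[1] = 0
L2[0][0] = 83
paddr = 83 * 32 + 19 = 2675

Answer: 2675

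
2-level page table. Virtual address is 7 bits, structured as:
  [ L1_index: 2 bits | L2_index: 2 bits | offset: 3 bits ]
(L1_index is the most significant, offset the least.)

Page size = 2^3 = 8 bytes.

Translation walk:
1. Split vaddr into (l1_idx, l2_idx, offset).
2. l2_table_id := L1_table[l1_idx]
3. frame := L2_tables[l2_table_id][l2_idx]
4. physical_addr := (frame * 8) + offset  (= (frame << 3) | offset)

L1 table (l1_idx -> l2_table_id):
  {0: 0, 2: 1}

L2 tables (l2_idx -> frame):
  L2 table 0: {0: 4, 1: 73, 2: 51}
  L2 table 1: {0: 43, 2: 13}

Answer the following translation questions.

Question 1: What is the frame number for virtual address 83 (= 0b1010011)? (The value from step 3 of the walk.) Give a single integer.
vaddr = 83: l1_idx=2, l2_idx=2
L1[2] = 1; L2[1][2] = 13

Answer: 13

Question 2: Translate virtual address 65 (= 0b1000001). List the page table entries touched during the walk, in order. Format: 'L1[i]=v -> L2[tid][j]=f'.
Answer: L1[2]=1 -> L2[1][0]=43

Derivation:
vaddr = 65 = 0b1000001
Split: l1_idx=2, l2_idx=0, offset=1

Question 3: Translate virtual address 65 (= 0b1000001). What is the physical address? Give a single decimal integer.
vaddr = 65 = 0b1000001
Split: l1_idx=2, l2_idx=0, offset=1
L1[2] = 1
L2[1][0] = 43
paddr = 43 * 8 + 1 = 345

Answer: 345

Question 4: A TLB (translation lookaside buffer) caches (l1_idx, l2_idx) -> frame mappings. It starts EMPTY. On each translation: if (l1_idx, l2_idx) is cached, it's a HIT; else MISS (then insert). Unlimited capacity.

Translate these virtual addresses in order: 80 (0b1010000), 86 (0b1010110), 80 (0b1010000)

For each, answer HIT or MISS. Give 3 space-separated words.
Answer: MISS HIT HIT

Derivation:
vaddr=80: (2,2) not in TLB -> MISS, insert
vaddr=86: (2,2) in TLB -> HIT
vaddr=80: (2,2) in TLB -> HIT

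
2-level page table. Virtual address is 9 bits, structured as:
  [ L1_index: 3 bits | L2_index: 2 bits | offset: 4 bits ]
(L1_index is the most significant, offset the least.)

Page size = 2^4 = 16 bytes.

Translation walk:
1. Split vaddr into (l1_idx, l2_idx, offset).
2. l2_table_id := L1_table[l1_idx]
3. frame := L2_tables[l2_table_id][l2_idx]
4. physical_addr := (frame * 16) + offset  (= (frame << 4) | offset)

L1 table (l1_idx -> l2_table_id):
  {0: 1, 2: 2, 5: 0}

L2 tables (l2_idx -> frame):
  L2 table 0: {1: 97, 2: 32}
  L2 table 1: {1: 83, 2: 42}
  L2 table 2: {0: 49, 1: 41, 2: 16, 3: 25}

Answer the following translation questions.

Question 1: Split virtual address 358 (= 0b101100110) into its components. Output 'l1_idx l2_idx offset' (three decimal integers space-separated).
vaddr = 358 = 0b101100110
  top 3 bits -> l1_idx = 5
  next 2 bits -> l2_idx = 2
  bottom 4 bits -> offset = 6

Answer: 5 2 6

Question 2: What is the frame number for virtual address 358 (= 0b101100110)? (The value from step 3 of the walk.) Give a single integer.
vaddr = 358: l1_idx=5, l2_idx=2
L1[5] = 0; L2[0][2] = 32

Answer: 32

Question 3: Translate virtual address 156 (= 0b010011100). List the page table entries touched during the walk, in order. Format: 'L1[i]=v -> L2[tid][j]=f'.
vaddr = 156 = 0b010011100
Split: l1_idx=2, l2_idx=1, offset=12

Answer: L1[2]=2 -> L2[2][1]=41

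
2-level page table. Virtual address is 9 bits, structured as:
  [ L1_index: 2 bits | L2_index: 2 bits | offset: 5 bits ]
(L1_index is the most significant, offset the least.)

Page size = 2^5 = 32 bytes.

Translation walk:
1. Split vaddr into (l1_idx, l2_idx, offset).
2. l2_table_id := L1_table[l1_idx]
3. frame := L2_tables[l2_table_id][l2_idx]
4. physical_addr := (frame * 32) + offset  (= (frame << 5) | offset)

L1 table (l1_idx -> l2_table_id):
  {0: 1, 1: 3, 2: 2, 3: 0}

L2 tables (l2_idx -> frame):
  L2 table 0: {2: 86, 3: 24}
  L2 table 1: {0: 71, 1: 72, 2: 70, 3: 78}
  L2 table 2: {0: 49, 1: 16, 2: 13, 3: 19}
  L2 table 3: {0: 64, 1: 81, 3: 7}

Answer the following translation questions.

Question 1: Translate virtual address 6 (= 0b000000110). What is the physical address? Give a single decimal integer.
Answer: 2278

Derivation:
vaddr = 6 = 0b000000110
Split: l1_idx=0, l2_idx=0, offset=6
L1[0] = 1
L2[1][0] = 71
paddr = 71 * 32 + 6 = 2278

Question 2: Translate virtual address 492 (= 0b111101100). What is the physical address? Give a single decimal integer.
Answer: 780

Derivation:
vaddr = 492 = 0b111101100
Split: l1_idx=3, l2_idx=3, offset=12
L1[3] = 0
L2[0][3] = 24
paddr = 24 * 32 + 12 = 780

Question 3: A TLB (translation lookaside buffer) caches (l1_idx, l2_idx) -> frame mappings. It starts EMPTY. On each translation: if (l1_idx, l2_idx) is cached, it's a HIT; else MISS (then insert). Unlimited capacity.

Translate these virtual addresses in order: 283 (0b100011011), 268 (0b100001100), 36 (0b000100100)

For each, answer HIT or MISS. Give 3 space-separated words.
vaddr=283: (2,0) not in TLB -> MISS, insert
vaddr=268: (2,0) in TLB -> HIT
vaddr=36: (0,1) not in TLB -> MISS, insert

Answer: MISS HIT MISS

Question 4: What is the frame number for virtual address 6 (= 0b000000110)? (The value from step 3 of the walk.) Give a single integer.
Answer: 71

Derivation:
vaddr = 6: l1_idx=0, l2_idx=0
L1[0] = 1; L2[1][0] = 71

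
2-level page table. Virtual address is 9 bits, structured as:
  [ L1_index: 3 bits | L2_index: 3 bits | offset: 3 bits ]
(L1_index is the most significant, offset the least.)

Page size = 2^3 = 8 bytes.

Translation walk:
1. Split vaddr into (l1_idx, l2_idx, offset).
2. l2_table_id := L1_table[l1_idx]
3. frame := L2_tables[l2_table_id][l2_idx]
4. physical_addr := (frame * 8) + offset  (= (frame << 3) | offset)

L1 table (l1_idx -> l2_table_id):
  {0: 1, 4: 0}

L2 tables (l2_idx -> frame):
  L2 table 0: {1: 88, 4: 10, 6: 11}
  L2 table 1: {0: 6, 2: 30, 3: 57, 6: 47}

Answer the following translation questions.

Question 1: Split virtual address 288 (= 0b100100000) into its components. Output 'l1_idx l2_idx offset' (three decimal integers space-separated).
vaddr = 288 = 0b100100000
  top 3 bits -> l1_idx = 4
  next 3 bits -> l2_idx = 4
  bottom 3 bits -> offset = 0

Answer: 4 4 0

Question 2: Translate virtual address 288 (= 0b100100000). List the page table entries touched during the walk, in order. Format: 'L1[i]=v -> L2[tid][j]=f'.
vaddr = 288 = 0b100100000
Split: l1_idx=4, l2_idx=4, offset=0

Answer: L1[4]=0 -> L2[0][4]=10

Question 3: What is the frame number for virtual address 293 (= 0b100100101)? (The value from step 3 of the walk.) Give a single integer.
vaddr = 293: l1_idx=4, l2_idx=4
L1[4] = 0; L2[0][4] = 10

Answer: 10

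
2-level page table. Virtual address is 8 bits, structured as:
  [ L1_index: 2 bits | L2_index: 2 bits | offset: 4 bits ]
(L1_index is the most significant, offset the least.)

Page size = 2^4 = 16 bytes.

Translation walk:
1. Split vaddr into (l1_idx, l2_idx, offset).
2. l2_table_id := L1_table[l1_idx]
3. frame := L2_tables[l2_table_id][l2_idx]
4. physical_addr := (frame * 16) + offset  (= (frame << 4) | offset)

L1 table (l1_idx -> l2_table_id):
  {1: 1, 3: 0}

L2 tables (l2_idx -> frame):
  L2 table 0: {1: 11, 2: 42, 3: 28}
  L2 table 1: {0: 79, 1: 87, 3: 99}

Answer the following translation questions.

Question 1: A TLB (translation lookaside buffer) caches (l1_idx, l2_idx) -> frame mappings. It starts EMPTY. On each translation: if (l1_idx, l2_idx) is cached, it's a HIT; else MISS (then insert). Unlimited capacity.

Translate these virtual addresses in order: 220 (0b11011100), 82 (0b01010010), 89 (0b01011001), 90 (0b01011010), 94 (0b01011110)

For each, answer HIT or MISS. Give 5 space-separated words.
vaddr=220: (3,1) not in TLB -> MISS, insert
vaddr=82: (1,1) not in TLB -> MISS, insert
vaddr=89: (1,1) in TLB -> HIT
vaddr=90: (1,1) in TLB -> HIT
vaddr=94: (1,1) in TLB -> HIT

Answer: MISS MISS HIT HIT HIT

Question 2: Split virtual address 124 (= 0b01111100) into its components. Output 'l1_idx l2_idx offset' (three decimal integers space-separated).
Answer: 1 3 12

Derivation:
vaddr = 124 = 0b01111100
  top 2 bits -> l1_idx = 1
  next 2 bits -> l2_idx = 3
  bottom 4 bits -> offset = 12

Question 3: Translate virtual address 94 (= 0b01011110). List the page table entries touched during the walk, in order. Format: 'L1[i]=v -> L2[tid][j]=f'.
Answer: L1[1]=1 -> L2[1][1]=87

Derivation:
vaddr = 94 = 0b01011110
Split: l1_idx=1, l2_idx=1, offset=14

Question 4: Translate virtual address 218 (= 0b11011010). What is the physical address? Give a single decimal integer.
vaddr = 218 = 0b11011010
Split: l1_idx=3, l2_idx=1, offset=10
L1[3] = 0
L2[0][1] = 11
paddr = 11 * 16 + 10 = 186

Answer: 186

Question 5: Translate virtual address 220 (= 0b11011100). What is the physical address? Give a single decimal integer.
Answer: 188

Derivation:
vaddr = 220 = 0b11011100
Split: l1_idx=3, l2_idx=1, offset=12
L1[3] = 0
L2[0][1] = 11
paddr = 11 * 16 + 12 = 188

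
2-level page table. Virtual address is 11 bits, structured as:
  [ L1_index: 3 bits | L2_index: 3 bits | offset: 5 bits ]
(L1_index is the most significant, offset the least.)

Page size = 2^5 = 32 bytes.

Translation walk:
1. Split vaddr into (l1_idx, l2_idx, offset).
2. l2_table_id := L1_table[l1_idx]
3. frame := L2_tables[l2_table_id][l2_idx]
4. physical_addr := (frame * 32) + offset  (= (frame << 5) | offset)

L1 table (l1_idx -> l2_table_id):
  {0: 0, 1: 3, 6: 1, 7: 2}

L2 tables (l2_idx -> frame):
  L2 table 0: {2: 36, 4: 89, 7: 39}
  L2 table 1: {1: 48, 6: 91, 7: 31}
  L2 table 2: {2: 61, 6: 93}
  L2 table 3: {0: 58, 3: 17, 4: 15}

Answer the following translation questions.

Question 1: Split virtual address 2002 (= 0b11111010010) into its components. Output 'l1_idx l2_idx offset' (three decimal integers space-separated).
vaddr = 2002 = 0b11111010010
  top 3 bits -> l1_idx = 7
  next 3 bits -> l2_idx = 6
  bottom 5 bits -> offset = 18

Answer: 7 6 18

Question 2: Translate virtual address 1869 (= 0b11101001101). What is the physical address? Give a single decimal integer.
Answer: 1965

Derivation:
vaddr = 1869 = 0b11101001101
Split: l1_idx=7, l2_idx=2, offset=13
L1[7] = 2
L2[2][2] = 61
paddr = 61 * 32 + 13 = 1965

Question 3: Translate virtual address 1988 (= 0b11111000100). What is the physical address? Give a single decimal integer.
vaddr = 1988 = 0b11111000100
Split: l1_idx=7, l2_idx=6, offset=4
L1[7] = 2
L2[2][6] = 93
paddr = 93 * 32 + 4 = 2980

Answer: 2980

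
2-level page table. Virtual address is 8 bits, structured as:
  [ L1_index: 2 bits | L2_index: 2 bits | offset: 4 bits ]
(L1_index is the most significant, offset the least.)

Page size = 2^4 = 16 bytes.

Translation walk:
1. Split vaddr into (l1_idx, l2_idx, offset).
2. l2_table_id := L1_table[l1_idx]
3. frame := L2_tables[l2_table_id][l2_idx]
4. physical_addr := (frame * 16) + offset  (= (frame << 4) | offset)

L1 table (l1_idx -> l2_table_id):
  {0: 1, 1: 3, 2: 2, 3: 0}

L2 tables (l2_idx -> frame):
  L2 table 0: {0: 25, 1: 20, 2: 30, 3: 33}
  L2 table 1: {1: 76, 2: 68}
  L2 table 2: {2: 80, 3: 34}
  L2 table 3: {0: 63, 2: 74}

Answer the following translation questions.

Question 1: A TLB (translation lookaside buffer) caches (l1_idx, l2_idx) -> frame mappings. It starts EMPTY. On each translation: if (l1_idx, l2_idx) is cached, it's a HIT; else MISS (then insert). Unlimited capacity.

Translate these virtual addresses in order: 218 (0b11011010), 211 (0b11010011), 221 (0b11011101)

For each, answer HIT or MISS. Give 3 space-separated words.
vaddr=218: (3,1) not in TLB -> MISS, insert
vaddr=211: (3,1) in TLB -> HIT
vaddr=221: (3,1) in TLB -> HIT

Answer: MISS HIT HIT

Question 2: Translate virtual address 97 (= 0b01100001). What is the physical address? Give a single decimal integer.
Answer: 1185

Derivation:
vaddr = 97 = 0b01100001
Split: l1_idx=1, l2_idx=2, offset=1
L1[1] = 3
L2[3][2] = 74
paddr = 74 * 16 + 1 = 1185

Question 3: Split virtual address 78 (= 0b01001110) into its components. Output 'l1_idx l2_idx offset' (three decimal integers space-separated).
vaddr = 78 = 0b01001110
  top 2 bits -> l1_idx = 1
  next 2 bits -> l2_idx = 0
  bottom 4 bits -> offset = 14

Answer: 1 0 14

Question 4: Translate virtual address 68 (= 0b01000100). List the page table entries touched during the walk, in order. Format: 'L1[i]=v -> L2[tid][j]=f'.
Answer: L1[1]=3 -> L2[3][0]=63

Derivation:
vaddr = 68 = 0b01000100
Split: l1_idx=1, l2_idx=0, offset=4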